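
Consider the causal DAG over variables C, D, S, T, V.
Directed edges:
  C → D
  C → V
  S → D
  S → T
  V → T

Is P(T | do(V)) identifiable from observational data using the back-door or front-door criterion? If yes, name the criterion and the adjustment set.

desc(V)\{V}={T}; candidates ⊆ {C,D,S}.
∅: V⊥T given ∅ in G with V→· removed — back-door holds.
P(T|do(V)) = P(T|V) — no adjustment needed.

P(T|do(V)): backdoor, adjust for ∅.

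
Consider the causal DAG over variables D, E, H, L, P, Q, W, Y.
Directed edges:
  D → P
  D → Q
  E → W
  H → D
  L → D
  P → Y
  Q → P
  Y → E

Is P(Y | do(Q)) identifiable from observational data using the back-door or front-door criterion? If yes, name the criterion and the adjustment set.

desc(Q)\{Q}={E,P,W,Y}; candidates ⊆ {D,H,L}.
size 0: {}; under {} Q still reaches {D,E,H,L,P,W,Y} ∋ Y.
{D}: Q⊥Y given {D} in G with Q→· removed — back-door holds.
P(Y|do(Q)) = Σ_{D} P(Y|Q,D)·P(D).

P(Y|do(Q)): backdoor, adjust for {D}.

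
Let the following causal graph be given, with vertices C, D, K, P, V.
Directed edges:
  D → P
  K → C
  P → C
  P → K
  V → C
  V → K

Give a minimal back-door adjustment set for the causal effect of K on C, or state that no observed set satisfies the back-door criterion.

K→C: minimal back-door set {P, V}.

desc(K)\{K}={C}; candidates ⊆ {D,P,V}.
size 0: {}; under {} K still reaches {C,D,P,V} ∋ C.
size 1: {D}, {P}, {V}; under {D} K still reaches {C,P,V} ∋ C.
{P,V}: K⊥C given {P,V} in G with K→· removed — back-door holds.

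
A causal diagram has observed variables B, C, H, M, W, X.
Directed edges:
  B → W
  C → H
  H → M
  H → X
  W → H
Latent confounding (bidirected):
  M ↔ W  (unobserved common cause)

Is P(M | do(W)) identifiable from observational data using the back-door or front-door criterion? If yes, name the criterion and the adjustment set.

desc(W)\{W}={H,M,X}; candidates ⊆ {B,C}.
W↔M: latent back-door arc(s) into W.
size 0: {}; under {} W still reaches {B,M} ∋ M.
size 1: {B}, {C}; under {B} W still reaches {M} ∋ M.
size 2: {B,C}; under {B,C} W still reaches {M} ∋ M.
W↔M cannot be blocked by any observed set — no back-door set.
{H}: (i) intercepts every directed W→M path; (ii) no back-door W→{H}; (iii) {W} blocks every back-door {H}→M. Front-door holds.
P(M|do(W)) = Σ_{H} P(H|W) Σ_{W'} P(M|H,W')P(W').

P(M|do(W)): frontdoor, adjust for {H}.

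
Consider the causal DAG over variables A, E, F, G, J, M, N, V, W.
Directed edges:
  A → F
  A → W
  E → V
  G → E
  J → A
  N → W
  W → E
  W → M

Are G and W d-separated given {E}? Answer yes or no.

Bayes-Ball from G | {E} reaches {A,F,J,M,N,W}.
W ∈ reach(G|{E}) ⇒ G ⊥̸ W | {E}.

No — G and W are d-connected given {E}.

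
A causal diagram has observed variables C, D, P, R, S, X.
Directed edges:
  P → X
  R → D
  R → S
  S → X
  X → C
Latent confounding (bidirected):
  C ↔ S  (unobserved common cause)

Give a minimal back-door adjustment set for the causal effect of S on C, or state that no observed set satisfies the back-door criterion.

desc(S)\{S}={C,X}; candidates ⊆ {D,P,R}.
S↔C: latent back-door arc(s) into S.
size 0: {}; under {} S still reaches {C,D,R} ∋ C.
size 1: {D}, {P}, {R}; under {D} S still reaches {C,R} ∋ C.
size 2: {D,P}, {D,R}, {P,R}; under {D,P} S still reaches {C,R} ∋ C.
S↔C cannot be blocked by any observed set — no back-door set.

S→C: no observed back-door set.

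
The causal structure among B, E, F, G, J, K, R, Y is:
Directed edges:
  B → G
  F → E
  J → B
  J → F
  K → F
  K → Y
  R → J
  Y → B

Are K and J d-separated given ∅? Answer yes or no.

Yes — K ⊥ J | ∅.

Bayes-Ball from K | ∅ reaches {B,E,F,G,Y}.
J ∉ reach(K|∅) ⇒ K ⊥ J | ∅.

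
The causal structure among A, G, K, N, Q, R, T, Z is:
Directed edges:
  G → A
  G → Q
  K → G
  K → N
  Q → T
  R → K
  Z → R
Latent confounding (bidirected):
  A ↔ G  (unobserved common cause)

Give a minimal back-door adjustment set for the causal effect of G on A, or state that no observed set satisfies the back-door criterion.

G→A: no observed back-door set.

desc(G)\{G}={A,Q,T}; candidates ⊆ {K,N,R,Z}.
G↔A: latent back-door arc(s) into G.
size 0: {}; under {} G still reaches {A,K,N,R,Z} ∋ A.
size 1: {K}, {N}, {R} …(+1); under {K} G still reaches {A} ∋ A.
size 2: {K,N}, {K,R}, {K,Z} …(+3); under {K,N} G still reaches {A} ∋ A.
G↔A cannot be blocked by any observed set — no back-door set.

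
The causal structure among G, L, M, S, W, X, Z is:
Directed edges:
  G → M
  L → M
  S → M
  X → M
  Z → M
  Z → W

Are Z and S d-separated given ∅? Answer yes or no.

Yes — Z ⊥ S | ∅.

Bayes-Ball from Z | ∅ reaches {M,W}.
S ∉ reach(Z|∅) ⇒ Z ⊥ S | ∅.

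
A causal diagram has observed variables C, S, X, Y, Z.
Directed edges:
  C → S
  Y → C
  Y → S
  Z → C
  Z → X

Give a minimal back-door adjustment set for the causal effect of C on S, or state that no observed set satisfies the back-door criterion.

desc(C)\{C}={S}; candidates ⊆ {X,Y,Z}.
size 0: {}; under {} C still reaches {S,X,Y,Z} ∋ S.
{Y}: C⊥S given {Y} in G with C→· removed — back-door holds.

C→S: minimal back-door set {Y}.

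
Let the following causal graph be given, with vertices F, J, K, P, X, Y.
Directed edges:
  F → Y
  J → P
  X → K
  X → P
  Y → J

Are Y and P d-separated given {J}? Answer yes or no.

Yes — Y ⊥ P | {J}.

Bayes-Ball from Y | {J} reaches {F}.
P ∉ reach(Y|{J}) ⇒ Y ⊥ P | {J}.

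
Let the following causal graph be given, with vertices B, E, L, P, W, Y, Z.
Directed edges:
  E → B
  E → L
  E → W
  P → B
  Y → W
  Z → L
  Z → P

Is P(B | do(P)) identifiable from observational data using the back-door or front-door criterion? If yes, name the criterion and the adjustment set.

desc(P)\{P}={B}; candidates ⊆ {E,L,W,Y,Z}.
∅: P⊥B given ∅ in G with P→· removed — back-door holds.
P(B|do(P)) = P(B|P) — no adjustment needed.

P(B|do(P)): backdoor, adjust for ∅.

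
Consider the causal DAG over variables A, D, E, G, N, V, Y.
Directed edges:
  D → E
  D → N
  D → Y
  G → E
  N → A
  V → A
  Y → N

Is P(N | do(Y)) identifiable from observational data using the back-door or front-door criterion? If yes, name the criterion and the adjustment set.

desc(Y)\{Y}={A,N}; candidates ⊆ {D,E,G,V}.
size 0: {}; under {} Y still reaches {A,D,E,N} ∋ N.
{D}: Y⊥N given {D} in G with Y→· removed — back-door holds.
P(N|do(Y)) = Σ_{D} P(N|Y,D)·P(D).

P(N|do(Y)): backdoor, adjust for {D}.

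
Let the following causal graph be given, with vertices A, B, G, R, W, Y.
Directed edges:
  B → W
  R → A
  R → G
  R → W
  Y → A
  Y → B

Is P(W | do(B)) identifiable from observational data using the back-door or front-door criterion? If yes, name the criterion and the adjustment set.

P(W|do(B)): backdoor, adjust for ∅.

desc(B)\{B}={W}; candidates ⊆ {A,G,R,Y}.
∅: B⊥W given ∅ in G with B→· removed — back-door holds.
P(W|do(B)) = P(W|B) — no adjustment needed.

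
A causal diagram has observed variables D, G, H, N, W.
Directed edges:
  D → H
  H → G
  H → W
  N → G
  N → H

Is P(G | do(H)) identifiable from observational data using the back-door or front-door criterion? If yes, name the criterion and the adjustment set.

desc(H)\{H}={G,W}; candidates ⊆ {D,N}.
size 0: {}; under {} H still reaches {D,G,N} ∋ G.
{N}: H⊥G given {N} in G with H→· removed — back-door holds.
P(G|do(H)) = Σ_{N} P(G|H,N)·P(N).

P(G|do(H)): backdoor, adjust for {N}.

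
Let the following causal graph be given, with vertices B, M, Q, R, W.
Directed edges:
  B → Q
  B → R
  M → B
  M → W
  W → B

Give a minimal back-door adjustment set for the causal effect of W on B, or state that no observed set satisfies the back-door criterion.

desc(W)\{W}={B,Q,R}; candidates ⊆ {M}.
size 0: {}; under {} W still reaches {B,M,Q,R} ∋ B.
{M}: W⊥B given {M} in G with W→· removed — back-door holds.

W→B: minimal back-door set {M}.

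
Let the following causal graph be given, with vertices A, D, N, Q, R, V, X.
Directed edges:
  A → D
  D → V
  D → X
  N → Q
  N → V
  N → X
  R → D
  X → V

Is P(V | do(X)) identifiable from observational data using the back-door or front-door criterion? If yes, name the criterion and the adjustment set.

desc(X)\{X}={V}; candidates ⊆ {A,D,N,Q,R}.
size 0: {}; under {} X still reaches {A,D,N,Q,R,V} ∋ V.
size 1: {A}, {D}, {N} …(+2); under {A} X still reaches {D,N,Q,R,V} ∋ V.
{D,N}: X⊥V given {D,N} in G with X→· removed — back-door holds.
P(V|do(X)) = Σ_{D,N} P(V|X,D,N)·P(D,N).

P(V|do(X)): backdoor, adjust for {D, N}.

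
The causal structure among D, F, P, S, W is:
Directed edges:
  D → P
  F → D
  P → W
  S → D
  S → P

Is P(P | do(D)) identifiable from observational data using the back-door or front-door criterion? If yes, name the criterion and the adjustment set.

desc(D)\{D}={P,W}; candidates ⊆ {F,S}.
size 0: {}; under {} D still reaches {F,P,S,W} ∋ P.
{S}: D⊥P given {S} in G with D→· removed — back-door holds.
P(P|do(D)) = Σ_{S} P(P|D,S)·P(S).

P(P|do(D)): backdoor, adjust for {S}.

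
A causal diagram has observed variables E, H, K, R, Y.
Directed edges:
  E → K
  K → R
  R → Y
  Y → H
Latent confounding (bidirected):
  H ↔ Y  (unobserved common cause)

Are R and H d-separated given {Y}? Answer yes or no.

Bayes-Ball from R | {Y} reaches {E,H,K}.
H ∈ reach(R|{Y}) ⇒ R ⊥̸ H | {Y}.

No — R and H are d-connected given {Y}.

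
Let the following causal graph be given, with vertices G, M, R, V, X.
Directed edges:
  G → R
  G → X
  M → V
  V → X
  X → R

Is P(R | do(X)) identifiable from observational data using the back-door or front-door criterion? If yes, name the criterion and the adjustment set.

P(R|do(X)): backdoor, adjust for {G}.

desc(X)\{X}={R}; candidates ⊆ {G,M,V}.
size 0: {}; under {} X still reaches {G,M,R,V} ∋ R.
{G}: X⊥R given {G} in G with X→· removed — back-door holds.
P(R|do(X)) = Σ_{G} P(R|X,G)·P(G).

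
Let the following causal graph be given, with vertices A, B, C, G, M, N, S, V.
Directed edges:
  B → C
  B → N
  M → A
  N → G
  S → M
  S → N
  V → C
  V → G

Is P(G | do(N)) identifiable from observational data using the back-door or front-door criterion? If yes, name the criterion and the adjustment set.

desc(N)\{N}={G}; candidates ⊆ {A,B,C,M,S,V}.
∅: N⊥G given ∅ in G with N→· removed — back-door holds.
P(G|do(N)) = P(G|N) — no adjustment needed.

P(G|do(N)): backdoor, adjust for ∅.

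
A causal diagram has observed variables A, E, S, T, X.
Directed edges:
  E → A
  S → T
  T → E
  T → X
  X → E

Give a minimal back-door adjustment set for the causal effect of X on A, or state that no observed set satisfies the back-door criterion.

X→A: minimal back-door set {T}.

desc(X)\{X}={A,E}; candidates ⊆ {S,T}.
size 0: {}; under {} X still reaches {A,E,S,T} ∋ A.
{T}: X⊥A given {T} in G with X→· removed — back-door holds.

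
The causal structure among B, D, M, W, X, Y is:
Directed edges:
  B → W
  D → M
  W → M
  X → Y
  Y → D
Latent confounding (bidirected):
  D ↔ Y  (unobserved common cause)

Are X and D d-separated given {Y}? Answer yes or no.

Bayes-Ball from X | {Y} reaches {D,M}.
D ∈ reach(X|{Y}) ⇒ X ⊥̸ D | {Y}.

No — X and D are d-connected given {Y}.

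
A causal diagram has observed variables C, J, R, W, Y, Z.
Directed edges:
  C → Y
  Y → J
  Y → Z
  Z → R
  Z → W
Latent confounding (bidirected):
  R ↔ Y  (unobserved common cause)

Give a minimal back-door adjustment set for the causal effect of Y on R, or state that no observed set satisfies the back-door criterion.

Y→R: no observed back-door set.

desc(Y)\{Y}={J,R,W,Z}; candidates ⊆ {C}.
Y↔R: latent back-door arc(s) into Y.
size 0: {}; under {} Y still reaches {C,R} ∋ R.
size 1: {C}; under {C} Y still reaches {R} ∋ R.
Y↔R cannot be blocked by any observed set — no back-door set.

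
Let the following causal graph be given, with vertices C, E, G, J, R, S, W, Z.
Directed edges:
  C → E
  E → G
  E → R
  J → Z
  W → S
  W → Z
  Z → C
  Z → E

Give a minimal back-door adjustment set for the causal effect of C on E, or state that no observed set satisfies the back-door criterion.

desc(C)\{C}={E,G,R}; candidates ⊆ {J,S,W,Z}.
size 0: {}; under {} C still reaches {E,G,J,R,S,W,Z} ∋ E.
{Z}: C⊥E given {Z} in G with C→· removed — back-door holds.

C→E: minimal back-door set {Z}.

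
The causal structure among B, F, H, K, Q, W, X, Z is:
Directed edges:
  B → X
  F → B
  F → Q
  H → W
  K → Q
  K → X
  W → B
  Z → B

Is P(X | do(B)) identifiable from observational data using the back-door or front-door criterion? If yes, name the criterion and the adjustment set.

P(X|do(B)): backdoor, adjust for ∅.

desc(B)\{B}={X}; candidates ⊆ {F,H,K,Q,W,Z}.
∅: B⊥X given ∅ in G with B→· removed — back-door holds.
P(X|do(B)) = P(X|B) — no adjustment needed.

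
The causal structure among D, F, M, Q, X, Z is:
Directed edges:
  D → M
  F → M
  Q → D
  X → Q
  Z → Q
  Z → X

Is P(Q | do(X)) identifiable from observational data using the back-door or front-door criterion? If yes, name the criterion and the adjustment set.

desc(X)\{X}={D,M,Q}; candidates ⊆ {F,Z}.
size 0: {}; under {} X still reaches {D,M,Q,Z} ∋ Q.
{Z}: X⊥Q given {Z} in G with X→· removed — back-door holds.
P(Q|do(X)) = Σ_{Z} P(Q|X,Z)·P(Z).

P(Q|do(X)): backdoor, adjust for {Z}.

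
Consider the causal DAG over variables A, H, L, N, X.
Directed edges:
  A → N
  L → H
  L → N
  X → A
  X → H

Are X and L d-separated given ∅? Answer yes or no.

Bayes-Ball from X | ∅ reaches {A,H,N}.
L ∉ reach(X|∅) ⇒ X ⊥ L | ∅.

Yes — X ⊥ L | ∅.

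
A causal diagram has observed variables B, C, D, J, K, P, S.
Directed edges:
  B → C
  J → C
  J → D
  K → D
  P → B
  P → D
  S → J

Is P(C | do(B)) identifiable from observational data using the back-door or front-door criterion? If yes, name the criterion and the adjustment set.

desc(B)\{B}={C}; candidates ⊆ {D,J,K,P,S}.
∅: B⊥C given ∅ in G with B→· removed — back-door holds.
P(C|do(B)) = P(C|B) — no adjustment needed.

P(C|do(B)): backdoor, adjust for ∅.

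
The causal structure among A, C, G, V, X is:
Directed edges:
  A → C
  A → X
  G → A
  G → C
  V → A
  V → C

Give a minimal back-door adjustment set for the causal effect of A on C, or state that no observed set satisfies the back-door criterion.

desc(A)\{A}={C,X}; candidates ⊆ {G,V}.
size 0: {}; under {} A still reaches {C,G,V} ∋ C.
size 1: {G}, {V}; under {G} A still reaches {C,V} ∋ C.
{G,V}: A⊥C given {G,V} in G with A→· removed — back-door holds.

A→C: minimal back-door set {G, V}.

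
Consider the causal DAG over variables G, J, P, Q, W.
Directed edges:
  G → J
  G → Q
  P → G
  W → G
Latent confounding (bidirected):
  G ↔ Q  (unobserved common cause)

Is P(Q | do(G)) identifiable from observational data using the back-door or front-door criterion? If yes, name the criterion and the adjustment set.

desc(G)\{G}={J,Q}; candidates ⊆ {P,W}.
G↔Q: latent back-door arc(s) into G.
size 0: {}; under {} G still reaches {P,Q,W} ∋ Q.
size 1: {P}, {W}; under {P} G still reaches {Q,W} ∋ Q.
size 2: {P,W}; under {P,W} G still reaches {Q} ∋ Q.
G↔Q cannot be blocked by any observed set — no back-door set.
No mediator lies on a directed G→…→Q path.
Neither criterion identifies P(Q|do(G)) in this graph.

P(Q|do(G)): not identifiable (no BD/FD set).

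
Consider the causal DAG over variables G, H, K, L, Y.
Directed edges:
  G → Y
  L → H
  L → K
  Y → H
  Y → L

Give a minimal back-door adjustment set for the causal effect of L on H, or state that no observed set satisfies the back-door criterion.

desc(L)\{L}={H,K}; candidates ⊆ {G,Y}.
size 0: {}; under {} L still reaches {G,H,Y} ∋ H.
{Y}: L⊥H given {Y} in G with L→· removed — back-door holds.

L→H: minimal back-door set {Y}.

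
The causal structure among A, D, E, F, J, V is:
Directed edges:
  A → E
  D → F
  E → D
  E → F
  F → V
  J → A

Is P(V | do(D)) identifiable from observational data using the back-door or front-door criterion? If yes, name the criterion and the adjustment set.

desc(D)\{D}={F,V}; candidates ⊆ {A,E,J}.
size 0: {}; under {} D still reaches {A,E,F,J,V} ∋ V.
{E}: D⊥V given {E} in G with D→· removed — back-door holds.
P(V|do(D)) = Σ_{E} P(V|D,E)·P(E).

P(V|do(D)): backdoor, adjust for {E}.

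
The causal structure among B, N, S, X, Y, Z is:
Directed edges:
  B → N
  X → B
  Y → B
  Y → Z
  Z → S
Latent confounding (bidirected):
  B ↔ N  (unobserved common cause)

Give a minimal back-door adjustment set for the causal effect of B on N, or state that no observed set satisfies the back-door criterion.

desc(B)\{B}={N}; candidates ⊆ {S,X,Y,Z}.
B↔N: latent back-door arc(s) into B.
size 0: {}; under {} B still reaches {N,S,X,Y,Z} ∋ N.
size 1: {S}, {X}, {Y} …(+1); under {S} B still reaches {N,X,Y,Z} ∋ N.
size 2: {S,X}, {S,Y}, {S,Z} …(+3); under {S,X} B still reaches {N,Y,Z} ∋ N.
B↔N cannot be blocked by any observed set — no back-door set.

B→N: no observed back-door set.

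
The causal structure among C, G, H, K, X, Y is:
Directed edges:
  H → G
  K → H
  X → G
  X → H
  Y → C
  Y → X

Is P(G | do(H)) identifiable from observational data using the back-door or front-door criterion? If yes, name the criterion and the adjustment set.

P(G|do(H)): backdoor, adjust for {X}.

desc(H)\{H}={G}; candidates ⊆ {C,K,X,Y}.
size 0: {}; under {} H still reaches {C,G,K,X,Y} ∋ G.
{X}: H⊥G given {X} in G with H→· removed — back-door holds.
P(G|do(H)) = Σ_{X} P(G|H,X)·P(X).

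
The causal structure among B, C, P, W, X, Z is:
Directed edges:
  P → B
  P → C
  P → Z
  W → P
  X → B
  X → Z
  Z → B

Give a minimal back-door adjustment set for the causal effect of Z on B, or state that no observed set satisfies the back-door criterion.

desc(Z)\{Z}={B}; candidates ⊆ {C,P,W,X}.
size 0: {}; under {} Z still reaches {B,C,P,W,X} ∋ B.
size 1: {C}, {P}, {W} …(+1); under {C} Z still reaches {B,P,W,X} ∋ B.
{P,X}: Z⊥B given {P,X} in G with Z→· removed — back-door holds.

Z→B: minimal back-door set {P, X}.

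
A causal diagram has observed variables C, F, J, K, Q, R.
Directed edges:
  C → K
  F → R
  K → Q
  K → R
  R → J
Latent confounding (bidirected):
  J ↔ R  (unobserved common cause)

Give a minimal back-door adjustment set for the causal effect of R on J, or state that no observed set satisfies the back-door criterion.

R→J: no observed back-door set.

desc(R)\{R}={J}; candidates ⊆ {C,F,K,Q}.
R↔J: latent back-door arc(s) into R.
size 0: {}; under {} R still reaches {C,F,J,K,Q} ∋ J.
size 1: {C}, {F}, {K} …(+1); under {C} R still reaches {F,J,K,Q} ∋ J.
size 2: {C,F}, {C,K}, {C,Q} …(+3); under {C,F} R still reaches {J,K,Q} ∋ J.
R↔J cannot be blocked by any observed set — no back-door set.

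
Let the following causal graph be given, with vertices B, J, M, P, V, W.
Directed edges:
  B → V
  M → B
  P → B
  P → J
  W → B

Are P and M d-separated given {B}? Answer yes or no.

Bayes-Ball from P | {B} reaches {J,M,W}.
M ∈ reach(P|{B}) ⇒ P ⊥̸ M | {B}.

No — P and M are d-connected given {B}.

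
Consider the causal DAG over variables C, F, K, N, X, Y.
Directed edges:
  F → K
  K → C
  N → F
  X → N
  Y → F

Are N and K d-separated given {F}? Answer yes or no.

Yes — N ⊥ K | {F}.

Bayes-Ball from N | {F} reaches {X,Y}.
K ∉ reach(N|{F}) ⇒ N ⊥ K | {F}.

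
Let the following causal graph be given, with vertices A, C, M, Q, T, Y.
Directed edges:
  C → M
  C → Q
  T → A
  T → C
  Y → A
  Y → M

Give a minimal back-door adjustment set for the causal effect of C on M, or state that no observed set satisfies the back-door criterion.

desc(C)\{C}={M,Q}; candidates ⊆ {A,T,Y}.
∅: C⊥M given ∅ in G with C→· removed — back-door holds.

C→M: minimal back-door set ∅.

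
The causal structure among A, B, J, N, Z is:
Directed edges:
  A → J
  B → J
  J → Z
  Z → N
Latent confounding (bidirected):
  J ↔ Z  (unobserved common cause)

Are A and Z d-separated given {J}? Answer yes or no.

Bayes-Ball from A | {J} reaches {B,N,Z}.
Z ∈ reach(A|{J}) ⇒ A ⊥̸ Z | {J}.

No — A and Z are d-connected given {J}.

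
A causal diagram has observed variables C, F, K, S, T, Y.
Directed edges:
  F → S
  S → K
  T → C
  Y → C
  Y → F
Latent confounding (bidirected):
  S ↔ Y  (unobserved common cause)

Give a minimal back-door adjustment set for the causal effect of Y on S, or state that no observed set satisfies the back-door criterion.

Y→S: no observed back-door set.

desc(Y)\{Y}={C,F,K,S}; candidates ⊆ {T}.
Y↔S: latent back-door arc(s) into Y.
size 0: {}; under {} Y still reaches {K,S} ∋ S.
size 1: {T}; under {T} Y still reaches {K,S} ∋ S.
Y↔S cannot be blocked by any observed set — no back-door set.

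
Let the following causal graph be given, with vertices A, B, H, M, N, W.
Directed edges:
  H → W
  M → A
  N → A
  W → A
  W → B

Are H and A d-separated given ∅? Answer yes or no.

Bayes-Ball from H | ∅ reaches {A,B,W}.
A ∈ reach(H|∅) ⇒ H ⊥̸ A | ∅.

No — H and A are d-connected given ∅.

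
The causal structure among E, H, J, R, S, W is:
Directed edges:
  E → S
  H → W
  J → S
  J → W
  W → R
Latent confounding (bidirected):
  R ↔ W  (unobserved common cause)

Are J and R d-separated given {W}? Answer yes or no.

Bayes-Ball from J | {W} reaches {H,R,S}.
R ∈ reach(J|{W}) ⇒ J ⊥̸ R | {W}.

No — J and R are d-connected given {W}.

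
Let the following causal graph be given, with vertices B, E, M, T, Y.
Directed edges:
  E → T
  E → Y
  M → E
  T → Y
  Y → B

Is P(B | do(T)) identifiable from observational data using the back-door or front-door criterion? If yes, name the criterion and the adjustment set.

desc(T)\{T}={B,Y}; candidates ⊆ {E,M}.
size 0: {}; under {} T still reaches {B,E,M,Y} ∋ B.
{E}: T⊥B given {E} in G with T→· removed — back-door holds.
P(B|do(T)) = Σ_{E} P(B|T,E)·P(E).

P(B|do(T)): backdoor, adjust for {E}.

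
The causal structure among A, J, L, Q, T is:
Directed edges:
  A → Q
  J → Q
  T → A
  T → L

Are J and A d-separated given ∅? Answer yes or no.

Yes — J ⊥ A | ∅.

Bayes-Ball from J | ∅ reaches {Q}.
A ∉ reach(J|∅) ⇒ J ⊥ A | ∅.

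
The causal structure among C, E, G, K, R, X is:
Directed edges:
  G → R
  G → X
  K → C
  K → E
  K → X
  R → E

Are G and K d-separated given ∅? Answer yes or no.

Yes — G ⊥ K | ∅.

Bayes-Ball from G | ∅ reaches {E,R,X}.
K ∉ reach(G|∅) ⇒ G ⊥ K | ∅.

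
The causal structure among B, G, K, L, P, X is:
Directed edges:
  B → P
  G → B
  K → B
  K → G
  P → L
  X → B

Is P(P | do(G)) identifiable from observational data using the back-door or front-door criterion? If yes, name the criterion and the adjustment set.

desc(G)\{G}={B,L,P}; candidates ⊆ {K,X}.
size 0: {}; under {} G still reaches {B,K,L,P} ∋ P.
{K}: G⊥P given {K} in G with G→· removed — back-door holds.
P(P|do(G)) = Σ_{K} P(P|G,K)·P(K).

P(P|do(G)): backdoor, adjust for {K}.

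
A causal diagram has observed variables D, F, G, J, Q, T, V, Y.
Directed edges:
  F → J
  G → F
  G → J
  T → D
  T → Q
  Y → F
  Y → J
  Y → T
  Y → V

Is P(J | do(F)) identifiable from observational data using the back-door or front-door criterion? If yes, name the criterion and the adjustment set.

desc(F)\{F}={J}; candidates ⊆ {D,G,Q,T,V,Y}.
size 0: {}; under {} F still reaches {D,G,J,Q,T,V,Y} ∋ J.
size 1: {D}, {G}, {Q} …(+3); under {D} F still reaches {G,J,Q,T,V,Y} ∋ J.
{G,Y}: F⊥J given {G,Y} in G with F→· removed — back-door holds.
P(J|do(F)) = Σ_{G,Y} P(J|F,G,Y)·P(G,Y).

P(J|do(F)): backdoor, adjust for {G, Y}.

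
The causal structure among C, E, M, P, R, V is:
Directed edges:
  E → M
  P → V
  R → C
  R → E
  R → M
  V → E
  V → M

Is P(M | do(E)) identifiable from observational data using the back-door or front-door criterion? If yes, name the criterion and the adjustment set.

P(M|do(E)): backdoor, adjust for {R, V}.

desc(E)\{E}={M}; candidates ⊆ {C,P,R,V}.
size 0: {}; under {} E still reaches {C,M,P,R,V} ∋ M.
size 1: {C}, {P}, {R} …(+1); under {C} E still reaches {M,P,R,V} ∋ M.
{R,V}: E⊥M given {R,V} in G with E→· removed — back-door holds.
P(M|do(E)) = Σ_{R,V} P(M|E,R,V)·P(R,V).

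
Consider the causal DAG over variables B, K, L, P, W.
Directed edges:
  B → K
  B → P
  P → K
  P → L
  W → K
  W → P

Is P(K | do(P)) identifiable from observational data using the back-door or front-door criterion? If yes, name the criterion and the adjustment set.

P(K|do(P)): backdoor, adjust for {B, W}.

desc(P)\{P}={K,L}; candidates ⊆ {B,W}.
size 0: {}; under {} P still reaches {B,K,W} ∋ K.
size 1: {B}, {W}; under {B} P still reaches {K,W} ∋ K.
{B,W}: P⊥K given {B,W} in G with P→· removed — back-door holds.
P(K|do(P)) = Σ_{B,W} P(K|P,B,W)·P(B,W).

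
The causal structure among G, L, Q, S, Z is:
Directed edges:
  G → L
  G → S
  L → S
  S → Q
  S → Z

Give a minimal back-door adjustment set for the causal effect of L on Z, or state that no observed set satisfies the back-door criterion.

desc(L)\{L}={Q,S,Z}; candidates ⊆ {G}.
size 0: {}; under {} L still reaches {G,Q,S,Z} ∋ Z.
{G}: L⊥Z given {G} in G with L→· removed — back-door holds.

L→Z: minimal back-door set {G}.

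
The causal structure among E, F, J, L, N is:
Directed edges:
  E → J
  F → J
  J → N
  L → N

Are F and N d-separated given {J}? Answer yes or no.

Yes — F ⊥ N | {J}.

Bayes-Ball from F | {J} reaches {E}.
N ∉ reach(F|{J}) ⇒ F ⊥ N | {J}.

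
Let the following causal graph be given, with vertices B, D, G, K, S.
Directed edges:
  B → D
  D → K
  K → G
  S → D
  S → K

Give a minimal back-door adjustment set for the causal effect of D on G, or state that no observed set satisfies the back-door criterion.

D→G: minimal back-door set {S}.

desc(D)\{D}={G,K}; candidates ⊆ {B,S}.
size 0: {}; under {} D still reaches {B,G,K,S} ∋ G.
{S}: D⊥G given {S} in G with D→· removed — back-door holds.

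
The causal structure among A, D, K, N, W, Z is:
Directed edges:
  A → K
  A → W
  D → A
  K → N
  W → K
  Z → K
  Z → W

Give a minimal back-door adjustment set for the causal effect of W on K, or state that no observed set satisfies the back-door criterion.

W→K: minimal back-door set {A, Z}.

desc(W)\{W}={K,N}; candidates ⊆ {A,D,Z}.
size 0: {}; under {} W still reaches {A,D,K,N,Z} ∋ K.
size 1: {A}, {D}, {Z}; under {A} W still reaches {K,N,Z} ∋ K.
{A,Z}: W⊥K given {A,Z} in G with W→· removed — back-door holds.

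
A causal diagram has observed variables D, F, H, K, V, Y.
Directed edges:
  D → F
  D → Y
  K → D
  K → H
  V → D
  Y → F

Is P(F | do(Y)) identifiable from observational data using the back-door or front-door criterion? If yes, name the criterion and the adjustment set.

P(F|do(Y)): backdoor, adjust for {D}.

desc(Y)\{Y}={F}; candidates ⊆ {D,H,K,V}.
size 0: {}; under {} Y still reaches {D,F,H,K,V} ∋ F.
{D}: Y⊥F given {D} in G with Y→· removed — back-door holds.
P(F|do(Y)) = Σ_{D} P(F|Y,D)·P(D).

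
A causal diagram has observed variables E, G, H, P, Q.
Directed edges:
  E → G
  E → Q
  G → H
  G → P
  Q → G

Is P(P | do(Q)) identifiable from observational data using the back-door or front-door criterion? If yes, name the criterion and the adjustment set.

desc(Q)\{Q}={G,H,P}; candidates ⊆ {E}.
size 0: {}; under {} Q still reaches {E,G,H,P} ∋ P.
{E}: Q⊥P given {E} in G with Q→· removed — back-door holds.
P(P|do(Q)) = Σ_{E} P(P|Q,E)·P(E).

P(P|do(Q)): backdoor, adjust for {E}.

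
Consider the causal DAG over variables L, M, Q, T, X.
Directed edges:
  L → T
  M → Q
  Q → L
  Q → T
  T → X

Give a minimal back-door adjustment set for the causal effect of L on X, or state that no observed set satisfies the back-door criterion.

L→X: minimal back-door set {Q}.

desc(L)\{L}={T,X}; candidates ⊆ {M,Q}.
size 0: {}; under {} L still reaches {M,Q,T,X} ∋ X.
{Q}: L⊥X given {Q} in G with L→· removed — back-door holds.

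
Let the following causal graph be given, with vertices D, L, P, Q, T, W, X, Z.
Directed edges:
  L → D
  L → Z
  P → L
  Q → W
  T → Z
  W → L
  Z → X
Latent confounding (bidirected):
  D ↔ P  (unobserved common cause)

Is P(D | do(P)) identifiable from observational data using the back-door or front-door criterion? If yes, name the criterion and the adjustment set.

P(D|do(P)): frontdoor, adjust for {L}.

desc(P)\{P}={D,L,X,Z}; candidates ⊆ {Q,T,W}.
P↔D: latent back-door arc(s) into P.
size 0: {}; under {} P still reaches {D} ∋ D.
size 1: {Q}, {T}, {W}; under {Q} P still reaches {D} ∋ D.
size 2: {Q,T}, {Q,W}, {T,W}; under {Q,T} P still reaches {D} ∋ D.
P↔D cannot be blocked by any observed set — no back-door set.
{L}: (i) intercepts every directed P→D path; (ii) no back-door P→{L}; (iii) {P} blocks every back-door {L}→D. Front-door holds.
P(D|do(P)) = Σ_{L} P(L|P) Σ_{P'} P(D|L,P')P(P').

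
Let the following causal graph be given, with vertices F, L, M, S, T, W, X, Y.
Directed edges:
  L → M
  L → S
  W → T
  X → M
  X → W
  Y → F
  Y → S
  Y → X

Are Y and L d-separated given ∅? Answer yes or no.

Bayes-Ball from Y | ∅ reaches {F,M,S,T,W,X}.
L ∉ reach(Y|∅) ⇒ Y ⊥ L | ∅.

Yes — Y ⊥ L | ∅.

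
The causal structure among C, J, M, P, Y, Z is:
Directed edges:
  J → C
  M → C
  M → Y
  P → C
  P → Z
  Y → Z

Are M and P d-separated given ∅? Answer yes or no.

Bayes-Ball from M | ∅ reaches {C,Y,Z}.
P ∉ reach(M|∅) ⇒ M ⊥ P | ∅.

Yes — M ⊥ P | ∅.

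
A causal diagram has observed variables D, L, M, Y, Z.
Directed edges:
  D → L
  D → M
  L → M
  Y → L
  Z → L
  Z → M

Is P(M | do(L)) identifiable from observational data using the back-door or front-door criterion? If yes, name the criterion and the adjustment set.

desc(L)\{L}={M}; candidates ⊆ {D,Y,Z}.
size 0: {}; under {} L still reaches {D,M,Y,Z} ∋ M.
size 1: {D}, {Y}, {Z}; under {D} L still reaches {M,Y,Z} ∋ M.
{D,Z}: L⊥M given {D,Z} in G with L→· removed — back-door holds.
P(M|do(L)) = Σ_{D,Z} P(M|L,D,Z)·P(D,Z).

P(M|do(L)): backdoor, adjust for {D, Z}.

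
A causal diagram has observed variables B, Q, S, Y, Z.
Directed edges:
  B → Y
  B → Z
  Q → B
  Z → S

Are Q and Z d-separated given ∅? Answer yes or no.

Bayes-Ball from Q | ∅ reaches {B,S,Y,Z}.
Z ∈ reach(Q|∅) ⇒ Q ⊥̸ Z | ∅.

No — Q and Z are d-connected given ∅.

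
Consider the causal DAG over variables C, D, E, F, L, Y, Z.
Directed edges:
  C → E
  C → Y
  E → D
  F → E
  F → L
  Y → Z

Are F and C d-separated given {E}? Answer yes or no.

No — F and C are d-connected given {E}.

Bayes-Ball from F | {E} reaches {C,L,Y,Z}.
C ∈ reach(F|{E}) ⇒ F ⊥̸ C | {E}.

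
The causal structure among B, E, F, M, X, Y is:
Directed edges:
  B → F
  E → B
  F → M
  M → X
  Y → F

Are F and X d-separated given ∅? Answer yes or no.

No — F and X are d-connected given ∅.

Bayes-Ball from F | ∅ reaches {B,E,M,X,Y}.
X ∈ reach(F|∅) ⇒ F ⊥̸ X | ∅.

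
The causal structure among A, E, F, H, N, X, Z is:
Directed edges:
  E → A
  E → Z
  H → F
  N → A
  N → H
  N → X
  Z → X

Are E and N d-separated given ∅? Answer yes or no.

Bayes-Ball from E | ∅ reaches {A,X,Z}.
N ∉ reach(E|∅) ⇒ E ⊥ N | ∅.

Yes — E ⊥ N | ∅.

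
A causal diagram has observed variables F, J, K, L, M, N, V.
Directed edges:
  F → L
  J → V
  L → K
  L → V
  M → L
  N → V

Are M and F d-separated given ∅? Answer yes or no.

Yes — M ⊥ F | ∅.

Bayes-Ball from M | ∅ reaches {K,L,V}.
F ∉ reach(M|∅) ⇒ M ⊥ F | ∅.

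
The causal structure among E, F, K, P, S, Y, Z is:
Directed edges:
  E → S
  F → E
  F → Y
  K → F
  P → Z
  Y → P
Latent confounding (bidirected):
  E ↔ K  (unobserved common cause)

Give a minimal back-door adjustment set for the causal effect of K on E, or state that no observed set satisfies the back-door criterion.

desc(K)\{K}={E,F,P,S,Y,Z}; candidates ⊆ {—}.
K↔E: latent back-door arc(s) into K.
size 0: {}; under {} K still reaches {E,S} ∋ E.
K↔E cannot be blocked by any observed set — no back-door set.

K→E: no observed back-door set.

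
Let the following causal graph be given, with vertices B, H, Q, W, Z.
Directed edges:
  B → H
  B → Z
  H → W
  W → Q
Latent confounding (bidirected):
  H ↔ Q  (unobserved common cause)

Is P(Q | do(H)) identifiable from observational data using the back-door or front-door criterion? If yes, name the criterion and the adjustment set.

desc(H)\{H}={Q,W}; candidates ⊆ {B,Z}.
H↔Q: latent back-door arc(s) into H.
size 0: {}; under {} H still reaches {B,Q,Z} ∋ Q.
size 1: {B}, {Z}; under {B} H still reaches {Q} ∋ Q.
size 2: {B,Z}; under {B,Z} H still reaches {Q} ∋ Q.
H↔Q cannot be blocked by any observed set — no back-door set.
{W}: (i) intercepts every directed H→Q path; (ii) no back-door H→{W}; (iii) {H} blocks every back-door {W}→Q. Front-door holds.
P(Q|do(H)) = Σ_{W} P(W|H) Σ_{H'} P(Q|W,H')P(H').

P(Q|do(H)): frontdoor, adjust for {W}.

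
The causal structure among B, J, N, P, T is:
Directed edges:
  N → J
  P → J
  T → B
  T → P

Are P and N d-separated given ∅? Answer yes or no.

Bayes-Ball from P | ∅ reaches {B,J,T}.
N ∉ reach(P|∅) ⇒ P ⊥ N | ∅.

Yes — P ⊥ N | ∅.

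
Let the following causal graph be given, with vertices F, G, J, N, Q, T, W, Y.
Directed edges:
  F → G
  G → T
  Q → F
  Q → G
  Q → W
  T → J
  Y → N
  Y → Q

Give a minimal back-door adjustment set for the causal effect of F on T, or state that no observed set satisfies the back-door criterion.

desc(F)\{F}={G,J,T}; candidates ⊆ {N,Q,W,Y}.
size 0: {}; under {} F still reaches {G,J,N,Q,T,W,Y} ∋ T.
{Q}: F⊥T given {Q} in G with F→· removed — back-door holds.

F→T: minimal back-door set {Q}.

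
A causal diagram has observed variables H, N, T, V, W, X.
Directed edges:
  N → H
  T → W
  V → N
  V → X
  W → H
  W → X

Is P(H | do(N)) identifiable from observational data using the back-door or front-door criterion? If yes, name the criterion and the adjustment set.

desc(N)\{N}={H}; candidates ⊆ {T,V,W,X}.
∅: N⊥H given ∅ in G with N→· removed — back-door holds.
P(H|do(N)) = P(H|N) — no adjustment needed.

P(H|do(N)): backdoor, adjust for ∅.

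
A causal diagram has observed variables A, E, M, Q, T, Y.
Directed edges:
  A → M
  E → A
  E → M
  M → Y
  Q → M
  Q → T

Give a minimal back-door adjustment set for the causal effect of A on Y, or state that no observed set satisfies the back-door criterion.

desc(A)\{A}={M,Y}; candidates ⊆ {E,Q,T}.
size 0: {}; under {} A still reaches {E,M,Y} ∋ Y.
{E}: A⊥Y given {E} in G with A→· removed — back-door holds.

A→Y: minimal back-door set {E}.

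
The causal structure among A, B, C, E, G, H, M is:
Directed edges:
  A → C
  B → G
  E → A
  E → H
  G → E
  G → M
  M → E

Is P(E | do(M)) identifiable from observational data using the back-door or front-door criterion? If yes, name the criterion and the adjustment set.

P(E|do(M)): backdoor, adjust for {G}.

desc(M)\{M}={A,C,E,H}; candidates ⊆ {B,G}.
size 0: {}; under {} M still reaches {A,B,C,E,G,H} ∋ E.
{G}: M⊥E given {G} in G with M→· removed — back-door holds.
P(E|do(M)) = Σ_{G} P(E|M,G)·P(G).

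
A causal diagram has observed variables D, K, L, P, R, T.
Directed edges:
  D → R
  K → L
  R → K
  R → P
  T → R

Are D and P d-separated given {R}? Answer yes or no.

Yes — D ⊥ P | {R}.

Bayes-Ball from D | {R} reaches {T}.
P ∉ reach(D|{R}) ⇒ D ⊥ P | {R}.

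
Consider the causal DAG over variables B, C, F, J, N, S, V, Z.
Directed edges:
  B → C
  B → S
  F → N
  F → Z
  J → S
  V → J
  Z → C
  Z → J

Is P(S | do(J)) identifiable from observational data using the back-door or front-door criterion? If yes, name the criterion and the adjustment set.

P(S|do(J)): backdoor, adjust for ∅.

desc(J)\{J}={S}; candidates ⊆ {B,C,F,N,V,Z}.
∅: J⊥S given ∅ in G with J→· removed — back-door holds.
P(S|do(J)) = P(S|J) — no adjustment needed.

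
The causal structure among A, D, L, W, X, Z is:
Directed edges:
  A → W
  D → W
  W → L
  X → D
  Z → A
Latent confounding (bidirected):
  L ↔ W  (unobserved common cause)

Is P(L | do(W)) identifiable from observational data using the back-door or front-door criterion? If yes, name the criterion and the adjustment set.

desc(W)\{W}={L}; candidates ⊆ {A,D,X,Z}.
W↔L: latent back-door arc(s) into W.
size 0: {}; under {} W still reaches {A,D,L,X,Z} ∋ L.
size 1: {A}, {D}, {X} …(+1); under {A} W still reaches {D,L,X} ∋ L.
size 2: {A,D}, {A,X}, {A,Z} …(+3); under {A,D} W still reaches {L} ∋ L.
W↔L cannot be blocked by any observed set — no back-door set.
No mediator lies on a directed W→…→L path.
Neither criterion identifies P(L|do(W)) in this graph.

P(L|do(W)): not identifiable (no BD/FD set).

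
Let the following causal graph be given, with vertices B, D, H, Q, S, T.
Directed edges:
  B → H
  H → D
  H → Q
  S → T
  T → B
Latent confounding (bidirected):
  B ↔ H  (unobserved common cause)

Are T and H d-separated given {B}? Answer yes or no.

No — T and H are d-connected given {B}.

Bayes-Ball from T | {B} reaches {D,H,Q,S}.
H ∈ reach(T|{B}) ⇒ T ⊥̸ H | {B}.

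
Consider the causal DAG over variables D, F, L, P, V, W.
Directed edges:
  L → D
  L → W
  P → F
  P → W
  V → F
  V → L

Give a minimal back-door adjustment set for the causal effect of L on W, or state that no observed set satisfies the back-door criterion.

L→W: minimal back-door set ∅.

desc(L)\{L}={D,W}; candidates ⊆ {F,P,V}.
∅: L⊥W given ∅ in G with L→· removed — back-door holds.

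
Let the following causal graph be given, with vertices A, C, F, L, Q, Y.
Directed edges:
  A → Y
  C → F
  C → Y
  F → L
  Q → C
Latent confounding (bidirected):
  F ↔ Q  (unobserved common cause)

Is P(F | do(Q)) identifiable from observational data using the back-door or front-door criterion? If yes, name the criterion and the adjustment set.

desc(Q)\{Q}={C,F,L,Y}; candidates ⊆ {A}.
Q↔F: latent back-door arc(s) into Q.
size 0: {}; under {} Q still reaches {F,L} ∋ F.
size 1: {A}; under {A} Q still reaches {F,L} ∋ F.
Q↔F cannot be blocked by any observed set — no back-door set.
{C}: (i) intercepts every directed Q→F path; (ii) no back-door Q→{C}; (iii) {Q} blocks every back-door {C}→F. Front-door holds.
P(F|do(Q)) = Σ_{C} P(C|Q) Σ_{Q'} P(F|C,Q')P(Q').

P(F|do(Q)): frontdoor, adjust for {C}.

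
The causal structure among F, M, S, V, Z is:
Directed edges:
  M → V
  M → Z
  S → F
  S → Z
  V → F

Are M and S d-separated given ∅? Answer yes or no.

Bayes-Ball from M | ∅ reaches {F,V,Z}.
S ∉ reach(M|∅) ⇒ M ⊥ S | ∅.

Yes — M ⊥ S | ∅.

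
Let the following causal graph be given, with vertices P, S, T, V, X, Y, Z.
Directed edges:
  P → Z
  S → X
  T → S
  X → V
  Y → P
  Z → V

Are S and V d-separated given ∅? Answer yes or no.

No — S and V are d-connected given ∅.

Bayes-Ball from S | ∅ reaches {T,V,X}.
V ∈ reach(S|∅) ⇒ S ⊥̸ V | ∅.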